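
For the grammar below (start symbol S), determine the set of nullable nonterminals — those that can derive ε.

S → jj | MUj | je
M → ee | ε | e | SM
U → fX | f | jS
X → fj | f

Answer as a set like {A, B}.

{M}

Directly nullable (have an ε-rule): {M}.
Not nullable: S, U, X — each has a terminal in every rule's right-hand side or depends on a non-nullable symbol.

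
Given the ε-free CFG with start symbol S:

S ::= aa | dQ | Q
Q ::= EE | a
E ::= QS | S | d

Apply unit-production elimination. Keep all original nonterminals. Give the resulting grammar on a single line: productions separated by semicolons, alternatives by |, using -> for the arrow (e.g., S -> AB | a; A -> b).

S -> a | EE | aa | dQ; E -> a | d | EE | QS | aa | dQ; Q -> a | EE

Unit productions: E->S, S->Q.
Unit pairs (A ⇒* B via units): (E,Q), (E,S), (S,Q).
S: inherits non-unit rules of {Q, S} → EE | a | aa | dQ.
E: inherits non-unit rules of {E, Q, S} → EE | QS | a | aa | d | dQ.
Q: inherits non-unit rules of {Q} → EE | a.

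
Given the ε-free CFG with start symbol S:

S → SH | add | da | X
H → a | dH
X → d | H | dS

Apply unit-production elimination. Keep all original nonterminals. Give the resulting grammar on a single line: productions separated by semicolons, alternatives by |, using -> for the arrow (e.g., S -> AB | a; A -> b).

Unit productions: S->X, X->H.
Unit pairs (A ⇒* B via units): (S,H), (S,X), (X,H).
S: inherits non-unit rules of {H, S, X} → SH | a | add | d | dH | dS | da.
H: inherits non-unit rules of {H} → a | dH.
X: inherits non-unit rules of {H, X} → a | d | dH | dS.

S -> a | d | SH | dH | dS | da | add; H -> a | dH; X -> a | d | dH | dS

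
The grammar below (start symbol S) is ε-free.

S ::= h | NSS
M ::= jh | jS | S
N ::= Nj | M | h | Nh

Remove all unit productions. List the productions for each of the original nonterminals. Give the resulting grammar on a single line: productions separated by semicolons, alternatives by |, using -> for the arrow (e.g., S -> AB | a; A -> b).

S -> h | NSS; M -> h | jS | jh | NSS; N -> h | Nh | Nj | jS | jh | NSS

Unit productions: M->S, N->M.
Unit pairs (A ⇒* B via units): (M,S), (N,M), (N,S).
S: inherits non-unit rules of {S} → NSS | h.
M: inherits non-unit rules of {M, S} → NSS | h | jS | jh.
N: inherits non-unit rules of {M, N, S} → NSS | Nh | Nj | h | jS | jh.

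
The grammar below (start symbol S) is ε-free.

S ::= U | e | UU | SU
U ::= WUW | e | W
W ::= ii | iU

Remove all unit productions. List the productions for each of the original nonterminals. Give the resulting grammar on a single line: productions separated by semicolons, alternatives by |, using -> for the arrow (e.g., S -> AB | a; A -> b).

S -> e | SU | UU | iU | ii | WUW; U -> e | iU | ii | WUW; W -> iU | ii

Unit productions: S->U, U->W.
Unit pairs (A ⇒* B via units): (S,U), (S,W), (U,W).
S: inherits non-unit rules of {S, U, W} → SU | UU | WUW | e | iU | ii.
U: inherits non-unit rules of {U, W} → WUW | e | iU | ii.
W: inherits non-unit rules of {W} → iU | ii.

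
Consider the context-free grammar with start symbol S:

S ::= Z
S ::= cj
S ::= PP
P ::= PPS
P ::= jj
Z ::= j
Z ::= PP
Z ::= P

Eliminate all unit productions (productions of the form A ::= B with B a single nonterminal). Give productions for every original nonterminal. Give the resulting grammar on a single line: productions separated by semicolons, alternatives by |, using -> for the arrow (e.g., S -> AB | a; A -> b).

S -> j | PP | cj | jj | PPS; P -> jj | PPS; Z -> j | PP | jj | PPS

Unit productions: S->Z, Z->P.
Unit pairs (A ⇒* B via units): (S,P), (S,Z), (Z,P).
S: inherits non-unit rules of {P, S, Z} → PP | PPS | cj | j | jj.
P: inherits non-unit rules of {P} → PPS | jj.
Z: inherits non-unit rules of {P, Z} → PP | PPS | j | jj.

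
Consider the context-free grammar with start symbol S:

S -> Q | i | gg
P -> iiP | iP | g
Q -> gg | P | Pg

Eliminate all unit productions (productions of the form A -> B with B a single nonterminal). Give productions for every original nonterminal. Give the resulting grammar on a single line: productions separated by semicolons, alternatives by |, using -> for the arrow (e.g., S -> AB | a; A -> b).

Unit productions: Q->P, S->Q.
Unit pairs (A ⇒* B via units): (Q,P), (S,P), (S,Q).
S: inherits non-unit rules of {P, Q, S} → Pg | g | gg | i | iP | iiP.
P: inherits non-unit rules of {P} → g | iP | iiP.
Q: inherits non-unit rules of {P, Q} → Pg | g | gg | iP | iiP.

S -> g | i | Pg | gg | iP | iiP; P -> g | iP | iiP; Q -> g | Pg | gg | iP | iiP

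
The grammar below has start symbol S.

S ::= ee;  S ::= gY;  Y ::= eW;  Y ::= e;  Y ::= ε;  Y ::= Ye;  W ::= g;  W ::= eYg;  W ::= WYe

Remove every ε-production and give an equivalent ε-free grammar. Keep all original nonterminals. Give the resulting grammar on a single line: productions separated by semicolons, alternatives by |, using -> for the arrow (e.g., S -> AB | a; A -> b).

S -> g | ee | gY; W -> g | We | eg | WYe | eYg; Y -> e | Ye | eW

Nullable set: {Y}.
S -> gY: Y nullable, giving g | gY.
W -> WYe: Y nullable, giving WYe | We.
W -> eYg: Y nullable, giving eYg | eg.
Drop Y -> ε.
Y -> Ye: Y nullable, giving Ye | e.
Unchanged (no nullable symbols): S -> ee; W -> g; Y -> e; Y -> eW.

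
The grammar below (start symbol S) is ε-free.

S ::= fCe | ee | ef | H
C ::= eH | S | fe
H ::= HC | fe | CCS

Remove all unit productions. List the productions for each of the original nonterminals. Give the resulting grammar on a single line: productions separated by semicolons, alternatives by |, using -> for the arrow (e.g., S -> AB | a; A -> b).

S -> HC | ee | ef | fe | CCS | fCe; C -> HC | eH | ee | ef | fe | CCS | fCe; H -> HC | fe | CCS

Unit productions: C->S, S->H.
Unit pairs (A ⇒* B via units): (C,H), (C,S), (S,H).
S: inherits non-unit rules of {H, S} → CCS | HC | ee | ef | fCe | fe.
C: inherits non-unit rules of {C, H, S} → CCS | HC | eH | ee | ef | fCe | fe.
H: inherits non-unit rules of {H} → CCS | HC | fe.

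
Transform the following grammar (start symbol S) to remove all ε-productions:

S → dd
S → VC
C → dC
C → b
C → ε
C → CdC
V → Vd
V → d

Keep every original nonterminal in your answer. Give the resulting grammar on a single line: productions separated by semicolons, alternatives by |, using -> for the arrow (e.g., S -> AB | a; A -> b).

Nullable set: {C}.
S -> VC: C nullable, giving V | VC.
Drop C -> ε.
C -> CdC: C, C nullable, giving Cd | CdC | d | dC.
C -> dC: C nullable, giving d | dC.
Unchanged (no nullable symbols): S -> dd; C -> b; V -> Vd; V -> d.

S -> V | VC | dd; C -> b | d | Cd | dC | CdC; V -> d | Vd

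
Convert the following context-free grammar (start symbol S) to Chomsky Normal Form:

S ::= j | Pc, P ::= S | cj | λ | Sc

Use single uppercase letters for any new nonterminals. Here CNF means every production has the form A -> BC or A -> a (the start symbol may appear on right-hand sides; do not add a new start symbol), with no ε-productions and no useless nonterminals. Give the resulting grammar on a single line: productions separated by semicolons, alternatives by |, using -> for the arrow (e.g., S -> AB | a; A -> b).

S -> c | j | PA; A -> c; B -> j; P -> c | j | AB | PA | SA

Nullable: {P}; after ε-elimination: S -> c | j | Pc; P -> S | Sc | cj.
After unit-elimination: S -> c | j | Pc; P -> c | j | Pc | Sc | cj.
TERM: introduce A -> c, B -> j and substitute in every rule of length ≥2.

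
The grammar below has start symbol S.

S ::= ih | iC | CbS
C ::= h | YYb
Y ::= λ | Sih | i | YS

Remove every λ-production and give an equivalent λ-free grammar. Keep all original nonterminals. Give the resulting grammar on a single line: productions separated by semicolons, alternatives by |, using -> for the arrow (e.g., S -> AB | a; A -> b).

S -> iC | ih | CbS; C -> b | h | Yb | YYb; Y -> S | i | YS | Sih

Nullable set: {Y}.
C -> YYb: Y, Y nullable, giving YYb | Yb | b.
Drop Y -> λ.
Y -> YS: Y nullable, giving S | YS.
Unchanged (no nullable symbols): S -> CbS; S -> iC; S -> ih; C -> h; Y -> Sih; Y -> i.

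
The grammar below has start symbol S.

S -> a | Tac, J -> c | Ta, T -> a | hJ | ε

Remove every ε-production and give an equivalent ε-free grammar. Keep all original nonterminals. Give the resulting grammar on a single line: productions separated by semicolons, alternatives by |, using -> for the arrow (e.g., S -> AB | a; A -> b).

Nullable set: {T}.
S -> Tac: T nullable, giving Tac | ac.
J -> Ta: T nullable, giving Ta | a.
Drop T -> ε.
Unchanged (no nullable symbols): S -> a; J -> c; T -> a; T -> hJ.

S -> a | ac | Tac; J -> a | c | Ta; T -> a | hJ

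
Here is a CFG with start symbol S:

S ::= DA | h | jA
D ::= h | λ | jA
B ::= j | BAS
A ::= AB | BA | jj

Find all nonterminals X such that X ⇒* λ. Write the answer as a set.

{D}

Directly nullable (have an ε-rule): {D}.
Not nullable: A, B, S — each has a terminal in every rule's right-hand side or depends on a non-nullable symbol.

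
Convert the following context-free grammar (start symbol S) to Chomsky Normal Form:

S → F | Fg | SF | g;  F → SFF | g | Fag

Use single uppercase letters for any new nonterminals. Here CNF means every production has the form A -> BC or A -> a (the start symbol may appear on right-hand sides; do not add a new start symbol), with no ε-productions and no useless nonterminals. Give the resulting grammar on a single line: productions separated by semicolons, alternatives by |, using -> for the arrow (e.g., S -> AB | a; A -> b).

S -> g | FB | FE | SF | SG; A -> a; B -> g; C -> AB; D -> FF; E -> AB; F -> g | FC | SD; G -> FF

No ε-productions.
After unit-elimination: S -> g | Fg | SF | Fag | SFF; F -> g | Fag | SFF.
TERM: introduce A -> a, B -> g and substitute in every rule of length ≥2.
BIN: F -> FAB becomes F -> FC, C -> AB; F -> SFF becomes F -> SD, D -> FF; S -> FAB becomes S -> FE, E -> AB; S -> SFF becomes S -> SG, G -> FF.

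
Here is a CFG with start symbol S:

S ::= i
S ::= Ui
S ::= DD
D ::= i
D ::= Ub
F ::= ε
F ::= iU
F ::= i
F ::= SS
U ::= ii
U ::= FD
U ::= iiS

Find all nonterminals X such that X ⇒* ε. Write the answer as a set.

{F}

Directly nullable (have an ε-rule): {F}.
Not nullable: D, S, U — each has a terminal in every rule's right-hand side or depends on a non-nullable symbol.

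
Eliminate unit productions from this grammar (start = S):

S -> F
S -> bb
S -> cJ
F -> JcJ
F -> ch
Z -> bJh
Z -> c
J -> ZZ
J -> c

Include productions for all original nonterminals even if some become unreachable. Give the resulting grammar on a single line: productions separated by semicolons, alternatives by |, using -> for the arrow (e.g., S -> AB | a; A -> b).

S -> bb | cJ | ch | JcJ; F -> ch | JcJ; J -> c | ZZ; Z -> c | bJh

Unit productions: S->F.
Unit pairs (A ⇒* B via units): (S,F).
S: inherits non-unit rules of {F, S} → JcJ | bb | cJ | ch.
F: inherits non-unit rules of {F} → JcJ | ch.
J: inherits non-unit rules of {J} → ZZ | c.
Z: inherits non-unit rules of {Z} → bJh | c.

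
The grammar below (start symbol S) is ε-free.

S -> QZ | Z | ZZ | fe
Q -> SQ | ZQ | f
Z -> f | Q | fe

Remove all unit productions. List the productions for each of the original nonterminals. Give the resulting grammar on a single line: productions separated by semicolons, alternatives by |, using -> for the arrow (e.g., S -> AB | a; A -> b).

Unit productions: S->Z, Z->Q.
Unit pairs (A ⇒* B via units): (S,Q), (S,Z), (Z,Q).
S: inherits non-unit rules of {Q, S, Z} → QZ | SQ | ZQ | ZZ | f | fe.
Q: inherits non-unit rules of {Q} → SQ | ZQ | f.
Z: inherits non-unit rules of {Q, Z} → SQ | ZQ | f | fe.

S -> f | QZ | SQ | ZQ | ZZ | fe; Q -> f | SQ | ZQ; Z -> f | SQ | ZQ | fe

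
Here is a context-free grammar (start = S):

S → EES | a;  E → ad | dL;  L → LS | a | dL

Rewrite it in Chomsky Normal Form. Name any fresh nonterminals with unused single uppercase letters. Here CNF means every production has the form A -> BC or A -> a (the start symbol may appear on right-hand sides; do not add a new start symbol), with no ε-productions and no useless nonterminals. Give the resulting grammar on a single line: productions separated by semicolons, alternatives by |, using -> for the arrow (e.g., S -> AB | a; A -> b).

No ε-productions.
No unit productions to eliminate.
TERM: introduce A -> a, B -> d and substitute in every rule of length ≥2.
BIN: S -> EES becomes S -> EC, C -> ES.

S -> a | EC; A -> a; B -> d; C -> ES; E -> AB | BL; L -> a | BL | LS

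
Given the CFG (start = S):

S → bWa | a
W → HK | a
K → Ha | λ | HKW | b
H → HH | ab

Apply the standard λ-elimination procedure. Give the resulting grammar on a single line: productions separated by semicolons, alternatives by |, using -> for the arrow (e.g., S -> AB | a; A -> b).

Nullable set: {K}.
Drop K -> λ.
K -> HKW: K nullable, giving HKW | HW.
W -> HK: K nullable, giving H | HK.
Unchanged (no nullable symbols): S -> a; S -> bWa; H -> HH; H -> ab; K -> Ha; K -> b; W -> a.

S -> a | bWa; H -> HH | ab; K -> b | HW | Ha | HKW; W -> H | a | HK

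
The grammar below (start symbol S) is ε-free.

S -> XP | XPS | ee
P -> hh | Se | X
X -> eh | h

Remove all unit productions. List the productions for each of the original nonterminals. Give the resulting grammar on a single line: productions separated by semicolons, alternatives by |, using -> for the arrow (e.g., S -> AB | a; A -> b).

S -> XP | ee | XPS; P -> h | Se | eh | hh; X -> h | eh

Unit productions: P->X.
Unit pairs (A ⇒* B via units): (P,X).
S: inherits non-unit rules of {S} → XP | XPS | ee.
P: inherits non-unit rules of {P, X} → Se | eh | h | hh.
X: inherits non-unit rules of {X} → eh | h.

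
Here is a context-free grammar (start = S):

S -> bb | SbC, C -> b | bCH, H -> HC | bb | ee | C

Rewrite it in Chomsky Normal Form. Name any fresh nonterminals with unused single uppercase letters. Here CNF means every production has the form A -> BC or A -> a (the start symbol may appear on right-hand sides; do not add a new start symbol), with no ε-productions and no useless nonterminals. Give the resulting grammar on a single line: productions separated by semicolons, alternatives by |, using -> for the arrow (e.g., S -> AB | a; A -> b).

No ε-productions.
After unit-elimination: S -> bb | SbC; C -> b | bCH; H -> b | HC | bb | ee | bCH.
TERM: introduce A -> b, B -> e and substitute in every rule of length ≥2.
BIN: C -> ACH becomes C -> AD, D -> CH; H -> ACH becomes H -> AE, E -> CH; S -> SAC becomes S -> SF, F -> AC.

S -> AA | SF; A -> b; B -> e; C -> b | AD; D -> CH; E -> CH; F -> AC; H -> b | AA | AE | BB | HC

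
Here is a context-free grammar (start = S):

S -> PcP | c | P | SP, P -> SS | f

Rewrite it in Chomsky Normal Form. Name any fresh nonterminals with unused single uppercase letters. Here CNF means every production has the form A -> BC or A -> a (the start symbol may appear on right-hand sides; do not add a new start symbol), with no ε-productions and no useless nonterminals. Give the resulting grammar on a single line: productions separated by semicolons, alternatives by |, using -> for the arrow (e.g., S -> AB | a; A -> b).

No ε-productions.
After unit-elimination: S -> c | f | SP | SS | PcP; P -> f | SS.
TERM: introduce A -> c and substitute in every rule of length ≥2.
BIN: S -> PAP becomes S -> PB, B -> AP.

S -> c | f | PB | SP | SS; A -> c; B -> AP; P -> f | SS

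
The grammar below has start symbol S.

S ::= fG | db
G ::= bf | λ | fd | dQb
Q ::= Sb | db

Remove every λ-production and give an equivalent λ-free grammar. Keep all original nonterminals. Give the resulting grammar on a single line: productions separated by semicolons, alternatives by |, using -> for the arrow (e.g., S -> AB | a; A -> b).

Nullable set: {G}.
S -> fG: G nullable, giving f | fG.
Drop G -> λ.
Unchanged (no nullable symbols): S -> db; G -> bf; G -> dQb; G -> fd; Q -> Sb; Q -> db.

S -> f | db | fG; G -> bf | fd | dQb; Q -> Sb | db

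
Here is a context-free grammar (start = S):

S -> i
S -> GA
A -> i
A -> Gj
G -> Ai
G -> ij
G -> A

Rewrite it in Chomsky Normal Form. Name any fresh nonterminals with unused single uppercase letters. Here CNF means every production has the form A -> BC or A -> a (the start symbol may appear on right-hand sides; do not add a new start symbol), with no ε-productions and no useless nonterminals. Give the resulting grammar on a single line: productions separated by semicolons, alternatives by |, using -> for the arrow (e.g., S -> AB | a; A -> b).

S -> i | GA; A -> i | GB; B -> j; C -> i; G -> i | AC | CB | GB

No ε-productions.
After unit-elimination: S -> i | GA; A -> i | Gj; G -> i | Ai | Gj | ij.
TERM: introduce C -> i, B -> j and substitute in every rule of length ≥2.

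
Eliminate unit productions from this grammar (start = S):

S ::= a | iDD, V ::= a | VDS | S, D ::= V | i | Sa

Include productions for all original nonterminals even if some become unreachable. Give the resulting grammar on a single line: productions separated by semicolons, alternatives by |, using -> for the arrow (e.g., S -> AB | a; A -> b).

Unit productions: D->V, V->S.
Unit pairs (A ⇒* B via units): (D,S), (D,V), (V,S).
S: inherits non-unit rules of {S} → a | iDD.
D: inherits non-unit rules of {D, S, V} → Sa | VDS | a | i | iDD.
V: inherits non-unit rules of {S, V} → VDS | a | iDD.

S -> a | iDD; D -> a | i | Sa | VDS | iDD; V -> a | VDS | iDD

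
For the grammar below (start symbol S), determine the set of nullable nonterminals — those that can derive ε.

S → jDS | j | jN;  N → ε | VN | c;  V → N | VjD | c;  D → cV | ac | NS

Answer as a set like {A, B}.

Directly nullable (have an ε-rule): {N}.
V is nullable via V -> N (every symbol on the right is already known nullable).
Not nullable: D, S — each has a terminal in every rule's right-hand side or depends on a non-nullable symbol.

{N, V}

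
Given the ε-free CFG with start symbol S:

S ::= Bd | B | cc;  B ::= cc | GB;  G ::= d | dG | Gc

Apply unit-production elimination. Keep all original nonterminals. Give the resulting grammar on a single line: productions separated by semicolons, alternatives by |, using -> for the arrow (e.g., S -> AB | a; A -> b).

Unit productions: S->B.
Unit pairs (A ⇒* B via units): (S,B).
S: inherits non-unit rules of {B, S} → Bd | GB | cc.
B: inherits non-unit rules of {B} → GB | cc.
G: inherits non-unit rules of {G} → Gc | d | dG.

S -> Bd | GB | cc; B -> GB | cc; G -> d | Gc | dG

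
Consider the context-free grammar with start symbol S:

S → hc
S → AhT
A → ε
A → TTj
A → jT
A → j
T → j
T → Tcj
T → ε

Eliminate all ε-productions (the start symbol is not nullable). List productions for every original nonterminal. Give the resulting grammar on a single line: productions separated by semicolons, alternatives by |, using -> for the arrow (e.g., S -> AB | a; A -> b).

S -> h | Ah | hT | hc | AhT; A -> j | Tj | jT | TTj; T -> j | cj | Tcj

Nullable set: {A, T}.
S -> AhT: A, T nullable, giving Ah | AhT | h | hT.
Drop A -> ε.
A -> TTj: T, T nullable, giving TTj | Tj | j.
A -> jT: T nullable, giving j | jT.
Drop T -> ε.
T -> Tcj: T nullable, giving Tcj | cj.
Unchanged (no nullable symbols): S -> hc; A -> j; T -> j.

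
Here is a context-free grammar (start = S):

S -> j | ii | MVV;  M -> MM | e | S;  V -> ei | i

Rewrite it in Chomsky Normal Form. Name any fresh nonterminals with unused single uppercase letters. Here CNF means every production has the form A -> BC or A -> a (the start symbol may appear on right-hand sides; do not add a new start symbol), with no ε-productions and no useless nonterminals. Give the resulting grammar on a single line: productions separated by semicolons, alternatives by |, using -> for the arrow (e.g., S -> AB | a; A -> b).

No ε-productions.
After unit-elimination: S -> j | ii | MVV; M -> e | j | MM | ii | MVV; V -> i | ei.
TERM: introduce B -> e, A -> i and substitute in every rule of length ≥2.
BIN: M -> MVV becomes M -> MC, C -> VV; S -> MVV becomes S -> MD, D -> VV.

S -> j | AA | MD; A -> i; B -> e; C -> VV; D -> VV; M -> e | j | AA | MC | MM; V -> i | BA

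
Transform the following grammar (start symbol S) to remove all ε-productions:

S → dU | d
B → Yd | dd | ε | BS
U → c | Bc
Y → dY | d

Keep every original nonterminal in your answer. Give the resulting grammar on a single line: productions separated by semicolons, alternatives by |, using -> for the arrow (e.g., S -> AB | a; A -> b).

S -> d | dU; B -> S | BS | Yd | dd; U -> c | Bc; Y -> d | dY

Nullable set: {B}.
Drop B -> ε.
B -> BS: B nullable, giving BS | S.
U -> Bc: B nullable, giving Bc | c.
Unchanged (no nullable symbols): S -> d; S -> dU; B -> Yd; B -> dd; U -> c; Y -> d; Y -> dY.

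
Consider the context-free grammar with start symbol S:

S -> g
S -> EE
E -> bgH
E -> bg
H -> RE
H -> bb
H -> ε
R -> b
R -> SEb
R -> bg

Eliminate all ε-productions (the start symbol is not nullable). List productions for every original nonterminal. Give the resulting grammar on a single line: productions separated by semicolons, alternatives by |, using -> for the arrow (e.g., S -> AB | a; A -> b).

Nullable set: {H}.
E -> bgH: H nullable, giving bg | bgH.
Drop H -> ε.
Unchanged (no nullable symbols): S -> EE; S -> g; E -> bg; H -> RE; H -> bb; R -> SEb; R -> b; R -> bg.

S -> g | EE; E -> bg | bgH; H -> RE | bb; R -> b | bg | SEb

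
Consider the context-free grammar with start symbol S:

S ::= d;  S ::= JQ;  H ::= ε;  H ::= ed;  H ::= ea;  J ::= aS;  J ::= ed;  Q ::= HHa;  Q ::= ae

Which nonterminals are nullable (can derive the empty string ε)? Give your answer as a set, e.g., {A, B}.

{H}

Directly nullable (have an ε-rule): {H}.
Not nullable: J, Q, S — each has a terminal in every rule's right-hand side or depends on a non-nullable symbol.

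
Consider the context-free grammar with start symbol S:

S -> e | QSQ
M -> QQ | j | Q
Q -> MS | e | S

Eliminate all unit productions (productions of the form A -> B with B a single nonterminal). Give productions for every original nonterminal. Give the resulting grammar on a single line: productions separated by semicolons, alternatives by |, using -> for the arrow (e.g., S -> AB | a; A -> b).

Unit productions: M->Q, Q->S.
Unit pairs (A ⇒* B via units): (M,Q), (M,S), (Q,S).
S: inherits non-unit rules of {S} → QSQ | e.
M: inherits non-unit rules of {M, Q, S} → MS | QQ | QSQ | e | j.
Q: inherits non-unit rules of {Q, S} → MS | QSQ | e.

S -> e | QSQ; M -> e | j | MS | QQ | QSQ; Q -> e | MS | QSQ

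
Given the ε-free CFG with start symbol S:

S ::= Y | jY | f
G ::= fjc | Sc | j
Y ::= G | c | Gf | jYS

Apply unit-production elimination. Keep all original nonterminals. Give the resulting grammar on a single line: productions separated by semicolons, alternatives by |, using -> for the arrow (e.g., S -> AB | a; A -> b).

S -> c | f | j | Gf | Sc | jY | fjc | jYS; G -> j | Sc | fjc; Y -> c | j | Gf | Sc | fjc | jYS

Unit productions: S->Y, Y->G.
Unit pairs (A ⇒* B via units): (S,G), (S,Y), (Y,G).
S: inherits non-unit rules of {G, S, Y} → Gf | Sc | c | f | fjc | j | jY | jYS.
G: inherits non-unit rules of {G} → Sc | fjc | j.
Y: inherits non-unit rules of {G, Y} → Gf | Sc | c | fjc | j | jYS.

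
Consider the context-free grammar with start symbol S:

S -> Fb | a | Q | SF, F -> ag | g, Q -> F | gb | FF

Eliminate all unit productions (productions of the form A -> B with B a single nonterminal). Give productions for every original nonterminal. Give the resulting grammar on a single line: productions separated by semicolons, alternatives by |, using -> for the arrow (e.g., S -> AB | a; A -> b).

Unit productions: Q->F, S->Q.
Unit pairs (A ⇒* B via units): (Q,F), (S,F), (S,Q).
S: inherits non-unit rules of {F, Q, S} → FF | Fb | SF | a | ag | g | gb.
F: inherits non-unit rules of {F} → ag | g.
Q: inherits non-unit rules of {F, Q} → FF | ag | g | gb.

S -> a | g | FF | Fb | SF | ag | gb; F -> g | ag; Q -> g | FF | ag | gb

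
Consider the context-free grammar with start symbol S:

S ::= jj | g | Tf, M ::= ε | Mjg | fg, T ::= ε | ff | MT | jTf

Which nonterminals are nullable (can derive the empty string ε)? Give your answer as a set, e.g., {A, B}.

Directly nullable (have an ε-rule): {M, T}.
Not nullable: S — each has a terminal in every rule's right-hand side or depends on a non-nullable symbol.

{M, T}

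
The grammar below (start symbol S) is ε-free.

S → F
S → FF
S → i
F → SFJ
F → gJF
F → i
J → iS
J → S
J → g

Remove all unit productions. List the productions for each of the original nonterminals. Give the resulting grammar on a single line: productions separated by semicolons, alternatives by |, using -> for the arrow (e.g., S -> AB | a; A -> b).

S -> i | FF | SFJ | gJF; F -> i | SFJ | gJF; J -> g | i | FF | iS | SFJ | gJF

Unit productions: J->S, S->F.
Unit pairs (A ⇒* B via units): (J,F), (J,S), (S,F).
S: inherits non-unit rules of {F, S} → FF | SFJ | gJF | i.
F: inherits non-unit rules of {F} → SFJ | gJF | i.
J: inherits non-unit rules of {F, J, S} → FF | SFJ | g | gJF | i | iS.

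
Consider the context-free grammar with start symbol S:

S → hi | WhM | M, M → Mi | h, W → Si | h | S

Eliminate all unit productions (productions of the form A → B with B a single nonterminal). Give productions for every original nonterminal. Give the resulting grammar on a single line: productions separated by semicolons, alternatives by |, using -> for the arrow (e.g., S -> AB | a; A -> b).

S -> h | Mi | hi | WhM; M -> h | Mi; W -> h | Mi | Si | hi | WhM

Unit productions: S->M, W->S.
Unit pairs (A ⇒* B via units): (S,M), (W,M), (W,S).
S: inherits non-unit rules of {M, S} → Mi | WhM | h | hi.
M: inherits non-unit rules of {M} → Mi | h.
W: inherits non-unit rules of {M, S, W} → Mi | Si | WhM | h | hi.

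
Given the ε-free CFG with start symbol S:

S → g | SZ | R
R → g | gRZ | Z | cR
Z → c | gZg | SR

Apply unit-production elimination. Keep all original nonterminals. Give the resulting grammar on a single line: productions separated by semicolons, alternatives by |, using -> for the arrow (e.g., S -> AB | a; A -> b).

S -> c | g | SR | SZ | cR | gRZ | gZg; R -> c | g | SR | cR | gRZ | gZg; Z -> c | SR | gZg

Unit productions: R->Z, S->R.
Unit pairs (A ⇒* B via units): (R,Z), (S,R), (S,Z).
S: inherits non-unit rules of {R, S, Z} → SR | SZ | c | cR | g | gRZ | gZg.
R: inherits non-unit rules of {R, Z} → SR | c | cR | g | gRZ | gZg.
Z: inherits non-unit rules of {Z} → SR | c | gZg.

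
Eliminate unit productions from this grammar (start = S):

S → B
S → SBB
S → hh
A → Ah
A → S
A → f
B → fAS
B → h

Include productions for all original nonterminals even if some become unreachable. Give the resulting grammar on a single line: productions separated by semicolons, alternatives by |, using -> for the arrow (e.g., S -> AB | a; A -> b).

S -> h | hh | SBB | fAS; A -> f | h | Ah | hh | SBB | fAS; B -> h | fAS

Unit productions: A->S, S->B.
Unit pairs (A ⇒* B via units): (A,B), (A,S), (S,B).
S: inherits non-unit rules of {B, S} → SBB | fAS | h | hh.
A: inherits non-unit rules of {A, B, S} → Ah | SBB | f | fAS | h | hh.
B: inherits non-unit rules of {B} → fAS | h.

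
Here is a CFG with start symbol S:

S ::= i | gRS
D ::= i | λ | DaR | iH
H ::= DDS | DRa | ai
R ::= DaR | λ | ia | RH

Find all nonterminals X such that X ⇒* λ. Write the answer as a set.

{D, R}

Directly nullable (have an ε-rule): {D, R}.
Not nullable: H, S — each has a terminal in every rule's right-hand side or depends on a non-nullable symbol.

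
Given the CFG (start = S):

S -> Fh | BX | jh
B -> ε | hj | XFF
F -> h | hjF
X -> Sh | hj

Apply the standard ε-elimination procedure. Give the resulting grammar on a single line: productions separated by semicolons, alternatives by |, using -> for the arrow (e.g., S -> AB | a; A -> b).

Nullable set: {B}.
S -> BX: B nullable, giving BX | X.
Drop B -> ε.
Unchanged (no nullable symbols): S -> Fh; S -> jh; B -> XFF; B -> hj; F -> h; F -> hjF; X -> Sh; X -> hj.

S -> X | BX | Fh | jh; B -> hj | XFF; F -> h | hjF; X -> Sh | hj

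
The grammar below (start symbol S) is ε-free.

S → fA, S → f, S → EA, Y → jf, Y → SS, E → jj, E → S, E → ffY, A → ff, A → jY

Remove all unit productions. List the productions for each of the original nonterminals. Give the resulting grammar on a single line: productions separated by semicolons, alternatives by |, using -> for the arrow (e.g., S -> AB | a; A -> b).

S -> f | EA | fA; A -> ff | jY; E -> f | EA | fA | jj | ffY; Y -> SS | jf

Unit productions: E->S.
Unit pairs (A ⇒* B via units): (E,S).
S: inherits non-unit rules of {S} → EA | f | fA.
A: inherits non-unit rules of {A} → ff | jY.
E: inherits non-unit rules of {E, S} → EA | f | fA | ffY | jj.
Y: inherits non-unit rules of {Y} → SS | jf.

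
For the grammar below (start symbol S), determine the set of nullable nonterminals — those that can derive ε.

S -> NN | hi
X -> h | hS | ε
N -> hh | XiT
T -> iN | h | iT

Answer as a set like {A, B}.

{X}

Directly nullable (have an ε-rule): {X}.
Not nullable: N, S, T — each has a terminal in every rule's right-hand side or depends on a non-nullable symbol.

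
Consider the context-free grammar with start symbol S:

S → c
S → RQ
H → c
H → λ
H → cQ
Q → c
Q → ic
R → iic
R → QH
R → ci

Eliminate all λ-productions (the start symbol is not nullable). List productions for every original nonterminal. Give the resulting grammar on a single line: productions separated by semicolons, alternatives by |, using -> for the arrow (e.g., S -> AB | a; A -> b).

S -> c | RQ; H -> c | cQ; Q -> c | ic; R -> Q | QH | ci | iic

Nullable set: {H}.
Drop H -> λ.
R -> QH: H nullable, giving Q | QH.
Unchanged (no nullable symbols): S -> RQ; S -> c; H -> c; H -> cQ; Q -> c; Q -> ic; R -> ci; R -> iic.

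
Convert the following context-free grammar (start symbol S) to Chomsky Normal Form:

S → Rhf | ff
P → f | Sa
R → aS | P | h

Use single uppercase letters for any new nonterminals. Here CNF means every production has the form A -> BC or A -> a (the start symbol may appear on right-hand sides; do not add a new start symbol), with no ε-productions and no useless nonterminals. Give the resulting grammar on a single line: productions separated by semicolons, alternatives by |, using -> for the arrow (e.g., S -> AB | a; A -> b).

No ε-productions.
After unit-elimination: S -> ff | Rhf; P -> f | Sa; R -> f | h | Sa | aS.
TERM: introduce A -> a, C -> f, B -> h and substitute in every rule of length ≥2.
BIN: S -> RBC becomes S -> RD, D -> BC.
Drop unreachable/unproductive: P.

S -> CC | RD; A -> a; B -> h; C -> f; D -> BC; R -> f | h | AS | SA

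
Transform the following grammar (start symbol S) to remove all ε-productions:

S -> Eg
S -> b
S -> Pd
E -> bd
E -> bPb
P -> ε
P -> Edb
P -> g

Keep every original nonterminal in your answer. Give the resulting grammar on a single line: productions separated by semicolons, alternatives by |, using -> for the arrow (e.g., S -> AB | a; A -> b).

Nullable set: {P}.
S -> Pd: P nullable, giving Pd | d.
E -> bPb: P nullable, giving bPb | bb.
Drop P -> ε.
Unchanged (no nullable symbols): S -> Eg; S -> b; E -> bd; P -> Edb; P -> g.

S -> b | d | Eg | Pd; E -> bb | bd | bPb; P -> g | Edb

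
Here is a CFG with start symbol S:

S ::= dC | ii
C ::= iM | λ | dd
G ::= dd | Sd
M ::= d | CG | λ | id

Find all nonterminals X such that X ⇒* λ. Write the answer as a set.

{C, M}

Directly nullable (have an ε-rule): {C, M}.
Not nullable: G, S — each has a terminal in every rule's right-hand side or depends on a non-nullable symbol.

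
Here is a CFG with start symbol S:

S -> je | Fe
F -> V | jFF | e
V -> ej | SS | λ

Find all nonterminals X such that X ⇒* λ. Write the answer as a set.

Directly nullable (have an ε-rule): {V}.
F is nullable via F -> V (every symbol on the right is already known nullable).
Not nullable: S — each has a terminal in every rule's right-hand side or depends on a non-nullable symbol.

{F, V}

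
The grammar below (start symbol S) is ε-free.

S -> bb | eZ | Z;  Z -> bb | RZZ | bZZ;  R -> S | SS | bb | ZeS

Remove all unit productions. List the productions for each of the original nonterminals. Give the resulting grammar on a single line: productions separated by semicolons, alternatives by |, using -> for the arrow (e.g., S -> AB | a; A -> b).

Unit productions: R->S, S->Z.
Unit pairs (A ⇒* B via units): (R,S), (R,Z), (S,Z).
S: inherits non-unit rules of {S, Z} → RZZ | bZZ | bb | eZ.
R: inherits non-unit rules of {R, S, Z} → RZZ | SS | ZeS | bZZ | bb | eZ.
Z: inherits non-unit rules of {Z} → RZZ | bZZ | bb.

S -> bb | eZ | RZZ | bZZ; R -> SS | bb | eZ | RZZ | ZeS | bZZ; Z -> bb | RZZ | bZZ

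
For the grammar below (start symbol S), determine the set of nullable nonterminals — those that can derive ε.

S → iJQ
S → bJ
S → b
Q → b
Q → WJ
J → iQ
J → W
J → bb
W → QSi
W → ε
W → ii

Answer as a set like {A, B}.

{J, Q, W}

Directly nullable (have an ε-rule): {W}.
J is nullable via J -> W (every symbol on the right is already known nullable).
Q is nullable via Q -> WJ (every symbol on the right is already known nullable).
Not nullable: S — each has a terminal in every rule's right-hand side or depends on a non-nullable symbol.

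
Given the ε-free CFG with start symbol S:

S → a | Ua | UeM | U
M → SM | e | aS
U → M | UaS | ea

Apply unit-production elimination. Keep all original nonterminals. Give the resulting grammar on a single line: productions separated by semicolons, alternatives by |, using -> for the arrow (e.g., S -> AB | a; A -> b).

S -> a | e | SM | Ua | aS | ea | UaS | UeM; M -> e | SM | aS; U -> e | SM | aS | ea | UaS

Unit productions: S->U, U->M.
Unit pairs (A ⇒* B via units): (S,M), (S,U), (U,M).
S: inherits non-unit rules of {M, S, U} → SM | Ua | UaS | UeM | a | aS | e | ea.
M: inherits non-unit rules of {M} → SM | aS | e.
U: inherits non-unit rules of {M, U} → SM | UaS | aS | e | ea.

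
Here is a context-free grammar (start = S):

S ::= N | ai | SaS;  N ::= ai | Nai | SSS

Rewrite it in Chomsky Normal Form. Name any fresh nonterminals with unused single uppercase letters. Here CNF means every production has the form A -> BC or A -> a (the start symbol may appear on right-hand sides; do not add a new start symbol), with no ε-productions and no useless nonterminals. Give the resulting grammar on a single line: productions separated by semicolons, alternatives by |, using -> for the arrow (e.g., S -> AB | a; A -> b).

S -> AB | NE | SF | SG; A -> a; B -> i; C -> AB; D -> SS; E -> AB; F -> AS; G -> SS; N -> AB | NC | SD

No ε-productions.
After unit-elimination: S -> ai | Nai | SSS | SaS; N -> ai | Nai | SSS.
TERM: introduce A -> a, B -> i and substitute in every rule of length ≥2.
BIN: N -> NAB becomes N -> NC, C -> AB; N -> SSS becomes N -> SD, D -> SS; S -> NAB becomes S -> NE, E -> AB; S -> SAS becomes S -> SF, F -> AS; S -> SSS becomes S -> SG, G -> SS.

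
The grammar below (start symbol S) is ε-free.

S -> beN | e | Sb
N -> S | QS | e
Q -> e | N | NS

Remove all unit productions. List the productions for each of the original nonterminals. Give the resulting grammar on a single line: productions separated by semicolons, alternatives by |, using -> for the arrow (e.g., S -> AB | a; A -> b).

S -> e | Sb | beN; N -> e | QS | Sb | beN; Q -> e | NS | QS | Sb | beN

Unit productions: N->S, Q->N.
Unit pairs (A ⇒* B via units): (N,S), (Q,N), (Q,S).
S: inherits non-unit rules of {S} → Sb | beN | e.
N: inherits non-unit rules of {N, S} → QS | Sb | beN | e.
Q: inherits non-unit rules of {N, Q, S} → NS | QS | Sb | beN | e.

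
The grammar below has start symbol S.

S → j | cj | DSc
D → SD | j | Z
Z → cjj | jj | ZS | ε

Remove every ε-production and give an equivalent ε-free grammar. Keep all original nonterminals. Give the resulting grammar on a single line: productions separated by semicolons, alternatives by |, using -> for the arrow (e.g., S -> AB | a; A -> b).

Nullable set: {D, Z}.
S -> DSc: D nullable, giving DSc | Sc.
D -> SD: D nullable, giving S | SD.
D -> Z: Z nullable, giving Z.
Drop Z -> ε.
Z -> ZS: Z nullable, giving S | ZS.
Unchanged (no nullable symbols): S -> cj; S -> j; D -> j; Z -> cjj; Z -> jj.

S -> j | Sc | cj | DSc; D -> S | Z | j | SD; Z -> S | ZS | jj | cjj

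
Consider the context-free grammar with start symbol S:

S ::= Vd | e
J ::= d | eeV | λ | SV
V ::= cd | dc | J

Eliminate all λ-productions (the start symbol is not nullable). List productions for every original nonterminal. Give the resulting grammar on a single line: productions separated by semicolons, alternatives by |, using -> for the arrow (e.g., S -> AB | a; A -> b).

S -> d | e | Vd; J -> S | d | SV | ee | eeV; V -> J | cd | dc

Nullable set: {J, V}.
S -> Vd: V nullable, giving Vd | d.
Drop J -> λ.
J -> SV: V nullable, giving S | SV.
J -> eeV: V nullable, giving ee | eeV.
V -> J: J nullable, giving J.
Unchanged (no nullable symbols): S -> e; J -> d; V -> cd; V -> dc.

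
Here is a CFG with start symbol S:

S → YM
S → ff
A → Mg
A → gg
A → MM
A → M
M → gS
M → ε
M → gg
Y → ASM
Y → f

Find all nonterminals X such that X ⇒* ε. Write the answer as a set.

{A, M}

Directly nullable (have an ε-rule): {M}.
A is nullable via A -> M (every symbol on the right is already known nullable).
Not nullable: S, Y — each has a terminal in every rule's right-hand side or depends on a non-nullable symbol.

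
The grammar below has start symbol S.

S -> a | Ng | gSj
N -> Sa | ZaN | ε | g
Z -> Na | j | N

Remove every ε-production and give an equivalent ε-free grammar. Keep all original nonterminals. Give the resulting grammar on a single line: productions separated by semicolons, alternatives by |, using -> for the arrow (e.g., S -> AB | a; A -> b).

Nullable set: {N, Z}.
S -> Ng: N nullable, giving Ng | g.
Drop N -> ε.
N -> ZaN: Z, N nullable, giving Za | ZaN | a | aN.
Z -> N: N nullable, giving N.
Z -> Na: N nullable, giving Na | a.
Unchanged (no nullable symbols): S -> a; S -> gSj; N -> Sa; N -> g; Z -> j.

S -> a | g | Ng | gSj; N -> a | g | Sa | Za | aN | ZaN; Z -> N | a | j | Na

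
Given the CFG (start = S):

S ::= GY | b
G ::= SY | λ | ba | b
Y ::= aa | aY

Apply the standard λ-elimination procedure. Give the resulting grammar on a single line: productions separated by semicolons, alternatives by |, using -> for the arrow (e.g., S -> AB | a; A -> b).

Nullable set: {G}.
S -> GY: G nullable, giving GY | Y.
Drop G -> λ.
Unchanged (no nullable symbols): S -> b; G -> SY; G -> b; G -> ba; Y -> aY; Y -> aa.

S -> Y | b | GY; G -> b | SY | ba; Y -> aY | aa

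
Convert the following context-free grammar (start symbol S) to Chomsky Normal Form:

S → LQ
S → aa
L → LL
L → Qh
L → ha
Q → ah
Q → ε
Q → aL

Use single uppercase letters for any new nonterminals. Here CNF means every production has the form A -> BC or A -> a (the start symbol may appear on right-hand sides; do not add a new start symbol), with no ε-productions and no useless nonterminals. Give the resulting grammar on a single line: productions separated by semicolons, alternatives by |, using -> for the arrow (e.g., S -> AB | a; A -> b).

Nullable: {Q}; after ε-elimination: S -> L | LQ | aa; L -> h | LL | Qh | ha; Q -> aL | ah.
After unit-elimination: S -> h | LL | LQ | Qh | aa | ha; L -> h | LL | Qh | ha; Q -> aL | ah.
TERM: introduce B -> a, A -> h and substitute in every rule of length ≥2.

S -> h | AB | BB | LL | LQ | QA; A -> h; B -> a; L -> h | AB | LL | QA; Q -> BA | BL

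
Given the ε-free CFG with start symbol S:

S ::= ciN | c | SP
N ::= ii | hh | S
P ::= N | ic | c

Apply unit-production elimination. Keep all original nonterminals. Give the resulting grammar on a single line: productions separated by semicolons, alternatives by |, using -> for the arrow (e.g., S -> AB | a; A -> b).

S -> c | SP | ciN; N -> c | SP | hh | ii | ciN; P -> c | SP | hh | ic | ii | ciN

Unit productions: N->S, P->N.
Unit pairs (A ⇒* B via units): (N,S), (P,N), (P,S).
S: inherits non-unit rules of {S} → SP | c | ciN.
N: inherits non-unit rules of {N, S} → SP | c | ciN | hh | ii.
P: inherits non-unit rules of {N, P, S} → SP | c | ciN | hh | ic | ii.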